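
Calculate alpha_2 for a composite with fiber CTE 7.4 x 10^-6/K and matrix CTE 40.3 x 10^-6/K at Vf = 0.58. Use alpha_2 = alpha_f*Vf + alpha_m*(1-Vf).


alpha_2 = alpha_f*Vf + alpha_m*(1-Vf) = 7.4*0.58 + 40.3*0.42 = 21.2 x 10^-6/K

21.2 x 10^-6/K


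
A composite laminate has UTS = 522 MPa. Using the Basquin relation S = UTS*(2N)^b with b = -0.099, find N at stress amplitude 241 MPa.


N = 0.5 * (S/UTS)^(1/b) = 0.5 * (241/522)^(1/-0.099) = 1228.5957 cycles

1228.5957 cycles


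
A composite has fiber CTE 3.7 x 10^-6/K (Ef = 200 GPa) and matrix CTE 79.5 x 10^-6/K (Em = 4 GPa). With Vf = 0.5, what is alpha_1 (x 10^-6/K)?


E1 = Ef*Vf + Em*(1-Vf) = 102.0
alpha_1 = (alpha_f*Ef*Vf + alpha_m*Em*(1-Vf))/E1 = 5.19 x 10^-6/K

5.19 x 10^-6/K


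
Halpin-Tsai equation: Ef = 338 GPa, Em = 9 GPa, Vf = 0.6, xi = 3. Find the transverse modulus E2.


eta = (Ef/Em - 1)/(Ef/Em + xi) = (37.5556 - 1)/(37.5556 + 3) = 0.9014
E2 = Em*(1+xi*eta*Vf)/(1-eta*Vf) = 51.4 GPa

51.4 GPa


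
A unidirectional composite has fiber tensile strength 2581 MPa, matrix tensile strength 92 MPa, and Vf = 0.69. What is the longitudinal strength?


sigma_1 = sigma_f*Vf + sigma_m*(1-Vf) = 2581*0.69 + 92*0.31 = 1809.4 MPa

1809.4 MPa


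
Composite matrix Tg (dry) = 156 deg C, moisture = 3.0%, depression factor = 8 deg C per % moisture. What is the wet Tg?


Tg_wet = Tg_dry - k*moisture = 156 - 8*3.0 = 132.0 deg C

132.0 deg C


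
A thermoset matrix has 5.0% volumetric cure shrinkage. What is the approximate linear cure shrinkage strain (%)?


Linear shrinkage ≈ vol_shrink/3 = 5.0/3 = 1.667%

1.667%


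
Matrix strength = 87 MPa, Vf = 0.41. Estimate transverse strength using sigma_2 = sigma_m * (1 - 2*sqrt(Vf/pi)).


factor = 1 - 2*sqrt(0.41/pi) = 0.2775
sigma_2 = 87 * 0.2775 = 24.14 MPa

24.14 MPa


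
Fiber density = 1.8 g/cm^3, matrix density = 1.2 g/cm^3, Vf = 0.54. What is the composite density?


rho_c = rho_f*Vf + rho_m*(1-Vf) = 1.8*0.54 + 1.2*0.46 = 1.524 g/cm^3

1.524 g/cm^3


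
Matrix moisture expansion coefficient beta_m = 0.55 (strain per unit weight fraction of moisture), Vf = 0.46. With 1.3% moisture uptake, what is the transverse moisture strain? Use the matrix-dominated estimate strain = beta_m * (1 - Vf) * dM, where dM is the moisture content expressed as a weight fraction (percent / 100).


dM = 1.3/100 = 0.013
strain = beta_m * (1-Vf) * dM = 0.55 * 0.54 * 0.013 = 0.003861

0.003861


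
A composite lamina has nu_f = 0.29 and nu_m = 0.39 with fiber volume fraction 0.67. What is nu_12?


nu_12 = nu_f*Vf + nu_m*(1-Vf) = 0.29*0.67 + 0.39*0.33 = 0.323

0.323


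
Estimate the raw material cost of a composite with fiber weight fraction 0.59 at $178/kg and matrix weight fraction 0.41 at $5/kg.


Cost = cost_f*Wf + cost_m*Wm = 178*0.59 + 5*0.41 = $107.07/kg

$107.07/kg


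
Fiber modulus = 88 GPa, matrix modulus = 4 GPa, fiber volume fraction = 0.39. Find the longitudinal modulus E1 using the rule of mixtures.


E1 = Ef*Vf + Em*(1-Vf) = 88*0.39 + 4*0.61 = 36.76 GPa

36.76 GPa


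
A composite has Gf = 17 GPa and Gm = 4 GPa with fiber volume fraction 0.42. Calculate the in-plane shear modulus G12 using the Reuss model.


1/G12 = Vf/Gf + (1-Vf)/Gm = 0.42/17 + 0.58/4
G12 = 5.89 GPa

5.89 GPa


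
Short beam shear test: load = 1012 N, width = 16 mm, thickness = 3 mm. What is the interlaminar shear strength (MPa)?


ILSS = 3F/(4bh) = 3*1012/(4*16*3) = 15.81 MPa

15.81 MPa


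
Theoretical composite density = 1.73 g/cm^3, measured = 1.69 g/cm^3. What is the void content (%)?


Void% = (rho_theo - rho_actual)/rho_theo * 100 = (1.73 - 1.69)/1.73 * 100 = 2.31%

2.31%


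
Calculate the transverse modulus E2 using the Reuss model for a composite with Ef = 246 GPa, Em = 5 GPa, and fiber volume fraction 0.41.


1/E2 = Vf/Ef + (1-Vf)/Em = 0.41/246 + 0.59/5
E2 = 8.36 GPa

8.36 GPa


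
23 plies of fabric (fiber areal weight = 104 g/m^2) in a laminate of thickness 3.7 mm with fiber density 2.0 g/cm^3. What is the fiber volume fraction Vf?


Vf = n * FAW / (rho_f * h * 1000) = 23 * 104 / (2.0 * 3.7 * 1000) = 0.3232

0.3232


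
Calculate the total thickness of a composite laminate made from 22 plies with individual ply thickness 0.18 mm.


h = n * t_ply = 22 * 0.18 = 3.96 mm

3.96 mm


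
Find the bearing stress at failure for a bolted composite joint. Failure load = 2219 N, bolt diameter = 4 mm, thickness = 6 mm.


sigma_br = F/(d*h) = 2219/(4*6) = 92.5 MPa

92.5 MPa


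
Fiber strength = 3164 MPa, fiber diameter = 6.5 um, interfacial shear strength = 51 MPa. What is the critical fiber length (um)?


Lc = sigma_f * d / (2 * tau_i) = 3164 * 6.5 / (2 * 51) = 201.6 um

201.6 um


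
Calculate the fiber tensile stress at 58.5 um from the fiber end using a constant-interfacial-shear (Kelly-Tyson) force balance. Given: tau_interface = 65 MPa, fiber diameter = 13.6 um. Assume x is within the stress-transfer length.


Force balance: sigma_f * (pi*d^2/4) = tau * (pi*d) * x  ->  sigma_f = 4 * tau * x / d
sigma_f = 4 * 65 * 58.5 / 13.6 = 1118.4 MPa

1118.4 MPa


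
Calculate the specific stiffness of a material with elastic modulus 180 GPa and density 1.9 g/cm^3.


Specific stiffness = E/rho = 180/1.9 = 94.7 GPa/(g/cm^3)

94.7 GPa/(g/cm^3)


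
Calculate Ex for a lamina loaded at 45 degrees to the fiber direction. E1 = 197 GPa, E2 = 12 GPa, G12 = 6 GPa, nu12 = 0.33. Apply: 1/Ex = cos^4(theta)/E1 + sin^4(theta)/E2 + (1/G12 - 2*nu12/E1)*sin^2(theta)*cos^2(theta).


cos^4(45) = 0.25, sin^4(45) = 0.25, sin^2(45)*cos^2(45) = 0.25
1/G12 - 2*nu12/E1 = 1/6 - 2*0.33/197 = 0.163316 GPa^-1
1/Ex = 0.25/197 + 0.25/12 + 0.163316*0.25 = 0.0629315 GPa^-1
Ex = 15.89 GPa

15.89 GPa


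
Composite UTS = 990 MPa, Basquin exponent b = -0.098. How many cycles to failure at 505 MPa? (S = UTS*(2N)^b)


N = 0.5 * (S/UTS)^(1/b) = 0.5 * (505/990)^(1/-0.098) = 480.9170 cycles

480.9170 cycles


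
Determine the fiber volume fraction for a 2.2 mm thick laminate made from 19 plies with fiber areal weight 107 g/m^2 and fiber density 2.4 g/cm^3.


Vf = n * FAW / (rho_f * h * 1000) = 19 * 107 / (2.4 * 2.2 * 1000) = 0.385

0.385


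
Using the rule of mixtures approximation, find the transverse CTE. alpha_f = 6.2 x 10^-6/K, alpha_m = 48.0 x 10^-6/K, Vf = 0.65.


alpha_2 = alpha_f*Vf + alpha_m*(1-Vf) = 6.2*0.65 + 48.0*0.35 = 20.8 x 10^-6/K

20.8 x 10^-6/K


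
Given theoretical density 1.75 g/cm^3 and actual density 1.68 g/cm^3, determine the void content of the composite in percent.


Void% = (rho_theo - rho_actual)/rho_theo * 100 = (1.75 - 1.68)/1.75 * 100 = 4.0%

4.0%


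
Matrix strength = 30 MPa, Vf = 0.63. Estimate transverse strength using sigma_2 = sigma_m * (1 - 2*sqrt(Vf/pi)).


factor = 1 - 2*sqrt(0.63/pi) = 0.1044
sigma_2 = 30 * 0.1044 = 3.13 MPa

3.13 MPa


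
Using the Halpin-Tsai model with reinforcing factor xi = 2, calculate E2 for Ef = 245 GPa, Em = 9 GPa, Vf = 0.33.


eta = (Ef/Em - 1)/(Ef/Em + xi) = (27.2222 - 1)/(27.2222 + 2) = 0.8973
E2 = Em*(1+xi*eta*Vf)/(1-eta*Vf) = 20.36 GPa

20.36 GPa


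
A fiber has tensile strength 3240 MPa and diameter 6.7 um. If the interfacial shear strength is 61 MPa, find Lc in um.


Lc = sigma_f * d / (2 * tau_i) = 3240 * 6.7 / (2 * 61) = 177.9 um

177.9 um


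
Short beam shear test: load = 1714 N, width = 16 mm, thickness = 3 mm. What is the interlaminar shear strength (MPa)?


ILSS = 3F/(4bh) = 3*1714/(4*16*3) = 26.78 MPa

26.78 MPa


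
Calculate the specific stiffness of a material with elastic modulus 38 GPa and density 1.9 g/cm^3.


Specific stiffness = E/rho = 38/1.9 = 20.0 GPa/(g/cm^3)

20.0 GPa/(g/cm^3)


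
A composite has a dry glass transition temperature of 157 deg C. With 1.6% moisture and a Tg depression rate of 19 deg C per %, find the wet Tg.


Tg_wet = Tg_dry - k*moisture = 157 - 19*1.6 = 126.6 deg C

126.6 deg C


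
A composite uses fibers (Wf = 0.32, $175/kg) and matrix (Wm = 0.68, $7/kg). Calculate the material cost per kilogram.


Cost = cost_f*Wf + cost_m*Wm = 175*0.32 + 7*0.68 = $60.76/kg

$60.76/kg


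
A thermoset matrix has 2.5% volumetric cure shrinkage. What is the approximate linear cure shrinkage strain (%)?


Linear shrinkage ≈ vol_shrink/3 = 2.5/3 = 0.833%

0.833%


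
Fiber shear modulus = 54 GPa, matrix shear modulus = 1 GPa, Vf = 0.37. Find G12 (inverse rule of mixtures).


1/G12 = Vf/Gf + (1-Vf)/Gm = 0.37/54 + 0.63/1
G12 = 1.57 GPa

1.57 GPa


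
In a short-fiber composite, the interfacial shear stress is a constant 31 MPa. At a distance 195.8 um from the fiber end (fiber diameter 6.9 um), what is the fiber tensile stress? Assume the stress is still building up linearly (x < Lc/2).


Force balance: sigma_f * (pi*d^2/4) = tau * (pi*d) * x  ->  sigma_f = 4 * tau * x / d
sigma_f = 4 * 31 * 195.8 / 6.9 = 3518.7 MPa

3518.7 MPa


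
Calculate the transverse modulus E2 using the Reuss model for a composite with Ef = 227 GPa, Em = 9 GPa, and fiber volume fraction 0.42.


1/E2 = Vf/Ef + (1-Vf)/Em = 0.42/227 + 0.58/9
E2 = 15.08 GPa

15.08 GPa


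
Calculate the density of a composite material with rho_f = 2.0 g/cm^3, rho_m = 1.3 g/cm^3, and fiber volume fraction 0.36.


rho_c = rho_f*Vf + rho_m*(1-Vf) = 2.0*0.36 + 1.3*0.64 = 1.552 g/cm^3

1.552 g/cm^3


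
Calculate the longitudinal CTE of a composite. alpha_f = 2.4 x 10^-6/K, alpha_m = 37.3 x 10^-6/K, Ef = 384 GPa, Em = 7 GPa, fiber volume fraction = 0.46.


E1 = Ef*Vf + Em*(1-Vf) = 180.42
alpha_1 = (alpha_f*Ef*Vf + alpha_m*Em*(1-Vf))/E1 = 3.13 x 10^-6/K

3.13 x 10^-6/K


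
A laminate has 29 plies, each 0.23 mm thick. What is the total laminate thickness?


h = n * t_ply = 29 * 0.23 = 6.67 mm

6.67 mm


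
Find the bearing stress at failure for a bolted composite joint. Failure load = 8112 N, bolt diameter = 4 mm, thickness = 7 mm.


sigma_br = F/(d*h) = 8112/(4*7) = 289.7 MPa

289.7 MPa


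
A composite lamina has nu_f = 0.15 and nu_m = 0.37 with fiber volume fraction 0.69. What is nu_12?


nu_12 = nu_f*Vf + nu_m*(1-Vf) = 0.15*0.69 + 0.37*0.31 = 0.2182

0.2182


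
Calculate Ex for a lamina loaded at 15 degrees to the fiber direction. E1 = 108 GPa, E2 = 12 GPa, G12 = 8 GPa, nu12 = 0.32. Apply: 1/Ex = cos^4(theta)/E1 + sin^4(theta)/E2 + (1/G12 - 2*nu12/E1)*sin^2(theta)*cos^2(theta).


cos^4(15) = 0.870513, sin^4(15) = 0.004487, sin^2(15)*cos^2(15) = 0.0625
1/G12 - 2*nu12/E1 = 1/8 - 2*0.32/108 = 0.119074 GPa^-1
1/Ex = 0.870513/108 + 0.004487/12 + 0.119074*0.0625 = 0.0158764 GPa^-1
Ex = 62.99 GPa

62.99 GPa


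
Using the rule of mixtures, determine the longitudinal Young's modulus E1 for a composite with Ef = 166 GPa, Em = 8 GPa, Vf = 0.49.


E1 = Ef*Vf + Em*(1-Vf) = 166*0.49 + 8*0.51 = 85.42 GPa

85.42 GPa


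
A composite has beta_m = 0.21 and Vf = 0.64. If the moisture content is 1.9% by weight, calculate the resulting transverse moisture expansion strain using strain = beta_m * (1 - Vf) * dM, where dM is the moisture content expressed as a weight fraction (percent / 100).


dM = 1.9/100 = 0.019
strain = beta_m * (1-Vf) * dM = 0.21 * 0.36 * 0.019 = 0.0014364

0.0014364


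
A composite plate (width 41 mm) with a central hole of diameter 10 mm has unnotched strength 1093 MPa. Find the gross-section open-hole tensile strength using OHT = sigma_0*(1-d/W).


OHT = sigma_0*(1-d/W) = 1093*(1-10/41) = 826.4 MPa

826.4 MPa


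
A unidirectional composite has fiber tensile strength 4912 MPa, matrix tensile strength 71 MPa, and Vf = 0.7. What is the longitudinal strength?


sigma_1 = sigma_f*Vf + sigma_m*(1-Vf) = 4912*0.7 + 71*0.3 = 3459.7 MPa

3459.7 MPa


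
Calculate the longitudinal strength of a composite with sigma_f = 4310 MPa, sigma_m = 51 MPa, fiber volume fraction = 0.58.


sigma_1 = sigma_f*Vf + sigma_m*(1-Vf) = 4310*0.58 + 51*0.42 = 2521.2 MPa

2521.2 MPa


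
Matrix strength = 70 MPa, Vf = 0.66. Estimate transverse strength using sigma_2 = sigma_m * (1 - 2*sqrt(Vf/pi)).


factor = 1 - 2*sqrt(0.66/pi) = 0.0833
sigma_2 = 70 * 0.0833 = 5.83 MPa

5.83 MPa


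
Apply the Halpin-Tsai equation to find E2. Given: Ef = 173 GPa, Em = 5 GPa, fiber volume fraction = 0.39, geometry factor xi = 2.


eta = (Ef/Em - 1)/(Ef/Em + xi) = (34.6 - 1)/(34.6 + 2) = 0.918
E2 = Em*(1+xi*eta*Vf)/(1-eta*Vf) = 13.37 GPa

13.37 GPa


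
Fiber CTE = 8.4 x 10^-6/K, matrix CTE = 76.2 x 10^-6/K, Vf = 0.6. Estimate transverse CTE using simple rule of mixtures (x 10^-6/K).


alpha_2 = alpha_f*Vf + alpha_m*(1-Vf) = 8.4*0.6 + 76.2*0.4 = 35.5 x 10^-6/K

35.5 x 10^-6/K


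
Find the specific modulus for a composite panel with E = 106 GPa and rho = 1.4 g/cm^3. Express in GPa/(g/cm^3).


Specific stiffness = E/rho = 106/1.4 = 75.7 GPa/(g/cm^3)

75.7 GPa/(g/cm^3)


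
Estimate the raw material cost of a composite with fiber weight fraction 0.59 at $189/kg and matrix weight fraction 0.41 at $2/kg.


Cost = cost_f*Wf + cost_m*Wm = 189*0.59 + 2*0.41 = $112.33/kg

$112.33/kg


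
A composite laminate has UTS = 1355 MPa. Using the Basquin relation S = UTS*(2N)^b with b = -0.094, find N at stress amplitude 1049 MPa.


N = 0.5 * (S/UTS)^(1/b) = 0.5 * (1049/1355)^(1/-0.094) = 7.6131 cycles

7.6131 cycles


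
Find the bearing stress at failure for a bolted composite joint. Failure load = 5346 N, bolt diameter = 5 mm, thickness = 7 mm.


sigma_br = F/(d*h) = 5346/(5*7) = 152.7 MPa

152.7 MPa


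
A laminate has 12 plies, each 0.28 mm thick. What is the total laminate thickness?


h = n * t_ply = 12 * 0.28 = 3.36 mm

3.36 mm


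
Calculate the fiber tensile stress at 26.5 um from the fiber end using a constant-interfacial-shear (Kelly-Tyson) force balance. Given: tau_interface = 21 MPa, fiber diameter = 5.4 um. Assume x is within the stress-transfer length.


Force balance: sigma_f * (pi*d^2/4) = tau * (pi*d) * x  ->  sigma_f = 4 * tau * x / d
sigma_f = 4 * 21 * 26.5 / 5.4 = 412.2 MPa

412.2 MPa


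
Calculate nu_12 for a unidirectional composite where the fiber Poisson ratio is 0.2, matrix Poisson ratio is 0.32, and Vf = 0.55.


nu_12 = nu_f*Vf + nu_m*(1-Vf) = 0.2*0.55 + 0.32*0.45 = 0.254

0.254


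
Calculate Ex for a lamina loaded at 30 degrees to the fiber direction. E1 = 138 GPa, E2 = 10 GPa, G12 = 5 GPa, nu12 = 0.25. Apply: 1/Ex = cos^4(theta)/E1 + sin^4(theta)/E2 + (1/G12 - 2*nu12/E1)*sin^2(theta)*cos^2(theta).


cos^4(30) = 0.5625, sin^4(30) = 0.0625, sin^2(30)*cos^2(30) = 0.1875
1/G12 - 2*nu12/E1 = 1/5 - 2*0.25/138 = 0.196377 GPa^-1
1/Ex = 0.5625/138 + 0.0625/10 + 0.196377*0.1875 = 0.0471467 GPa^-1
Ex = 21.21 GPa

21.21 GPa


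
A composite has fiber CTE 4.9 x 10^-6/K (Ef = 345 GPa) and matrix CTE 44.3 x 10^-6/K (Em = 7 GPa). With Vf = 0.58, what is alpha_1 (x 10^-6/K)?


E1 = Ef*Vf + Em*(1-Vf) = 203.04
alpha_1 = (alpha_f*Ef*Vf + alpha_m*Em*(1-Vf))/E1 = 5.47 x 10^-6/K

5.47 x 10^-6/K


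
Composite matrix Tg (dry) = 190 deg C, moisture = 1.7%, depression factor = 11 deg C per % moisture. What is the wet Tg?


Tg_wet = Tg_dry - k*moisture = 190 - 11*1.7 = 171.3 deg C

171.3 deg C


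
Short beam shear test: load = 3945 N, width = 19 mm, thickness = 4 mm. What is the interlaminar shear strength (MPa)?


ILSS = 3F/(4bh) = 3*3945/(4*19*4) = 38.93 MPa

38.93 MPa


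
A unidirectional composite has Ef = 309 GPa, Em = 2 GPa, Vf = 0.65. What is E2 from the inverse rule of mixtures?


1/E2 = Vf/Ef + (1-Vf)/Em = 0.65/309 + 0.35/2
E2 = 5.65 GPa

5.65 GPa


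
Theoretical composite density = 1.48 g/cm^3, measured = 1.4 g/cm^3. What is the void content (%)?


Void% = (rho_theo - rho_actual)/rho_theo * 100 = (1.48 - 1.4)/1.48 * 100 = 5.41%

5.41%


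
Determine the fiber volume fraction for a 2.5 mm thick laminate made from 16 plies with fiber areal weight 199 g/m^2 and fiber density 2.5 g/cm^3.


Vf = n * FAW / (rho_f * h * 1000) = 16 * 199 / (2.5 * 2.5 * 1000) = 0.5094

0.5094


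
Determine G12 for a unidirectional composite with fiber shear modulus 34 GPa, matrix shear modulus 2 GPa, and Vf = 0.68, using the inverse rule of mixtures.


1/G12 = Vf/Gf + (1-Vf)/Gm = 0.68/34 + 0.32/2
G12 = 5.56 GPa

5.56 GPa


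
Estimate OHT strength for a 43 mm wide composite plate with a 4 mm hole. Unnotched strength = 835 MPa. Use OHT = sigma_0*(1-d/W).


OHT = sigma_0*(1-d/W) = 835*(1-4/43) = 757.3 MPa

757.3 MPa


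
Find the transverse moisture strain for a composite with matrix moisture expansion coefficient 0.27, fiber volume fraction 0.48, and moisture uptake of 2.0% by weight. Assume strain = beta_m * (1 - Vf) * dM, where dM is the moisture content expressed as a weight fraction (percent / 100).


dM = 2.0/100 = 0.02
strain = beta_m * (1-Vf) * dM = 0.27 * 0.52 * 0.02 = 0.002808

0.002808


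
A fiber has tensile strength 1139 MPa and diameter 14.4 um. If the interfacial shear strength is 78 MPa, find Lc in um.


Lc = sigma_f * d / (2 * tau_i) = 1139 * 14.4 / (2 * 78) = 105.1 um

105.1 um


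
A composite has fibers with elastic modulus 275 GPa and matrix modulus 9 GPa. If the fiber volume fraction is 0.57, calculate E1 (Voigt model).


E1 = Ef*Vf + Em*(1-Vf) = 275*0.57 + 9*0.43 = 160.62 GPa

160.62 GPa


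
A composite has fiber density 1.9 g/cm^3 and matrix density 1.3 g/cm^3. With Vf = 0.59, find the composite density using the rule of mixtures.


rho_c = rho_f*Vf + rho_m*(1-Vf) = 1.9*0.59 + 1.3*0.41 = 1.654 g/cm^3

1.654 g/cm^3


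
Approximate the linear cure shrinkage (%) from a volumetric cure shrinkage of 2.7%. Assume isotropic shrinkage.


Linear shrinkage ≈ vol_shrink/3 = 2.7/3 = 0.9%

0.9%


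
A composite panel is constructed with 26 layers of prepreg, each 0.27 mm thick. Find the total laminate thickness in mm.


h = n * t_ply = 26 * 0.27 = 7.02 mm

7.02 mm


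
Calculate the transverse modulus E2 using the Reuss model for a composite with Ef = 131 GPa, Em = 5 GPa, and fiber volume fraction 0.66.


1/E2 = Vf/Ef + (1-Vf)/Em = 0.66/131 + 0.34/5
E2 = 13.69 GPa

13.69 GPa


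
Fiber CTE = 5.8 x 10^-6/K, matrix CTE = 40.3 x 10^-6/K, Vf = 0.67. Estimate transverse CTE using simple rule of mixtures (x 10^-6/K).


alpha_2 = alpha_f*Vf + alpha_m*(1-Vf) = 5.8*0.67 + 40.3*0.33 = 17.2 x 10^-6/K

17.2 x 10^-6/K


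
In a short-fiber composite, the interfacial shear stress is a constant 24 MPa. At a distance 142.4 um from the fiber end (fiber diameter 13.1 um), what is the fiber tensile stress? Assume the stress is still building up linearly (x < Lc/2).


Force balance: sigma_f * (pi*d^2/4) = tau * (pi*d) * x  ->  sigma_f = 4 * tau * x / d
sigma_f = 4 * 24 * 142.4 / 13.1 = 1043.5 MPa

1043.5 MPa


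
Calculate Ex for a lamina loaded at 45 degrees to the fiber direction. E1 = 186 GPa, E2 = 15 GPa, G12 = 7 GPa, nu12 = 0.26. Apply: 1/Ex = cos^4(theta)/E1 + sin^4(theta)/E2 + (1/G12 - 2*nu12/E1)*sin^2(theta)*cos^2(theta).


cos^4(45) = 0.25, sin^4(45) = 0.25, sin^2(45)*cos^2(45) = 0.25
1/G12 - 2*nu12/E1 = 1/7 - 2*0.26/186 = 0.140061 GPa^-1
1/Ex = 0.25/186 + 0.25/15 + 0.140061*0.25 = 0.0530261 GPa^-1
Ex = 18.86 GPa

18.86 GPa


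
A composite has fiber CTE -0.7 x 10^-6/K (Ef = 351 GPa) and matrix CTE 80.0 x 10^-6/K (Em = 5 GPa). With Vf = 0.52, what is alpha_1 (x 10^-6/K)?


E1 = Ef*Vf + Em*(1-Vf) = 184.92
alpha_1 = (alpha_f*Ef*Vf + alpha_m*Em*(1-Vf))/E1 = 0.35 x 10^-6/K

0.35 x 10^-6/K


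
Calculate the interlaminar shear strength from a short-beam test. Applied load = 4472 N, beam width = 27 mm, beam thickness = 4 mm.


ILSS = 3F/(4bh) = 3*4472/(4*27*4) = 31.06 MPa

31.06 MPa


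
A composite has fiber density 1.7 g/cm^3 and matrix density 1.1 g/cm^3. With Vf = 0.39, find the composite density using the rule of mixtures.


rho_c = rho_f*Vf + rho_m*(1-Vf) = 1.7*0.39 + 1.1*0.61 = 1.334 g/cm^3

1.334 g/cm^3


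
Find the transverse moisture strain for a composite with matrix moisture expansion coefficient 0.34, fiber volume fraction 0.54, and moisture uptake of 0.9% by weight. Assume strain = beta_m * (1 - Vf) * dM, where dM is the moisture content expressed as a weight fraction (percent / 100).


dM = 0.9/100 = 0.009
strain = beta_m * (1-Vf) * dM = 0.34 * 0.46 * 0.009 = 0.0014076

0.0014076


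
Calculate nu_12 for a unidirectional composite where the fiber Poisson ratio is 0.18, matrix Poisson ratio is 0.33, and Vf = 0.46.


nu_12 = nu_f*Vf + nu_m*(1-Vf) = 0.18*0.46 + 0.33*0.54 = 0.261

0.261


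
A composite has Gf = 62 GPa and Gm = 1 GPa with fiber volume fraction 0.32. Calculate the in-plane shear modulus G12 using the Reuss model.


1/G12 = Vf/Gf + (1-Vf)/Gm = 0.32/62 + 0.68/1
G12 = 1.46 GPa

1.46 GPa


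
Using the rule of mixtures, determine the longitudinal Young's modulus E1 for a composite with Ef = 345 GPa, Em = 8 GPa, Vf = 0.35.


E1 = Ef*Vf + Em*(1-Vf) = 345*0.35 + 8*0.65 = 125.95 GPa

125.95 GPa


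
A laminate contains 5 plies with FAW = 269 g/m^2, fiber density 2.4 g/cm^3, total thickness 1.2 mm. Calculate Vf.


Vf = n * FAW / (rho_f * h * 1000) = 5 * 269 / (2.4 * 1.2 * 1000) = 0.467

0.467


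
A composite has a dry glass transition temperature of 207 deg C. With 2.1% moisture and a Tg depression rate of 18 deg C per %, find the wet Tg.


Tg_wet = Tg_dry - k*moisture = 207 - 18*2.1 = 169.2 deg C

169.2 deg C


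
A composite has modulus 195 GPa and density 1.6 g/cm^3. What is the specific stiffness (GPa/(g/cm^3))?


Specific stiffness = E/rho = 195/1.6 = 121.9 GPa/(g/cm^3)

121.9 GPa/(g/cm^3)


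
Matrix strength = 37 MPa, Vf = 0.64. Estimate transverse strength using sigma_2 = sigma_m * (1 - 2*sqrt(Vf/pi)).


factor = 1 - 2*sqrt(0.64/pi) = 0.0973
sigma_2 = 37 * 0.0973 = 3.6 MPa

3.6 MPa


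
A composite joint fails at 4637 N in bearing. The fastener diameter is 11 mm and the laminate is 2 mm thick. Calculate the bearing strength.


sigma_br = F/(d*h) = 4637/(11*2) = 210.8 MPa

210.8 MPa


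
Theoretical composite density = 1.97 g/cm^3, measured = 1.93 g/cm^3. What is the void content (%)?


Void% = (rho_theo - rho_actual)/rho_theo * 100 = (1.97 - 1.93)/1.97 * 100 = 2.03%

2.03%


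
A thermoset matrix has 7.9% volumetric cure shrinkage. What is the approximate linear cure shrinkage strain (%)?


Linear shrinkage ≈ vol_shrink/3 = 7.9/3 = 2.633%

2.633%


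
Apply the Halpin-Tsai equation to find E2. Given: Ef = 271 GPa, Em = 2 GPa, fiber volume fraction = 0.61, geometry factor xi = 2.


eta = (Ef/Em - 1)/(Ef/Em + xi) = (135.5 - 1)/(135.5 + 2) = 0.9782
E2 = Em*(1+xi*eta*Vf)/(1-eta*Vf) = 10.88 GPa

10.88 GPa


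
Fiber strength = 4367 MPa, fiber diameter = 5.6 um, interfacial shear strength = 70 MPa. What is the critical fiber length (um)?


Lc = sigma_f * d / (2 * tau_i) = 4367 * 5.6 / (2 * 70) = 174.7 um

174.7 um


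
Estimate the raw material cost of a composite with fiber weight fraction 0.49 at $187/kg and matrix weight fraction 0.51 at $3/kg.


Cost = cost_f*Wf + cost_m*Wm = 187*0.49 + 3*0.51 = $93.16/kg

$93.16/kg


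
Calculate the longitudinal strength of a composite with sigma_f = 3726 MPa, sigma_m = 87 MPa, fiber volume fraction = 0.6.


sigma_1 = sigma_f*Vf + sigma_m*(1-Vf) = 3726*0.6 + 87*0.4 = 2270.4 MPa

2270.4 MPa


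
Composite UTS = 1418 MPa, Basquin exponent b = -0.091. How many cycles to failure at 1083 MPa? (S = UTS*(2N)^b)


N = 0.5 * (S/UTS)^(1/b) = 0.5 * (1083/1418)^(1/-0.091) = 9.6652 cycles

9.6652 cycles


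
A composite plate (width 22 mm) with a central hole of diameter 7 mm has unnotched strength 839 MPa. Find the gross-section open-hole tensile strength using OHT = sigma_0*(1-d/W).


OHT = sigma_0*(1-d/W) = 839*(1-7/22) = 572.0 MPa

572.0 MPa


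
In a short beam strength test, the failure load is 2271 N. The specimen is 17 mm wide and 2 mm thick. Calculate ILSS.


ILSS = 3F/(4bh) = 3*2271/(4*17*2) = 50.1 MPa

50.1 MPa


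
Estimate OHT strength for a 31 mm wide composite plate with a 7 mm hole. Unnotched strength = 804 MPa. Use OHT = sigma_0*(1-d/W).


OHT = sigma_0*(1-d/W) = 804*(1-7/31) = 622.5 MPa

622.5 MPa


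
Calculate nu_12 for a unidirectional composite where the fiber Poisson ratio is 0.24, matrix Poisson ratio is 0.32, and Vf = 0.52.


nu_12 = nu_f*Vf + nu_m*(1-Vf) = 0.24*0.52 + 0.32*0.48 = 0.2784

0.2784


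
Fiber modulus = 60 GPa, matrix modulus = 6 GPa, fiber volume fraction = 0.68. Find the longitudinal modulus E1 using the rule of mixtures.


E1 = Ef*Vf + Em*(1-Vf) = 60*0.68 + 6*0.32 = 42.72 GPa

42.72 GPa


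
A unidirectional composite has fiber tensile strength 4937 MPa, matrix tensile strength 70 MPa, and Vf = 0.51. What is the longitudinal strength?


sigma_1 = sigma_f*Vf + sigma_m*(1-Vf) = 4937*0.51 + 70*0.49 = 2552.2 MPa

2552.2 MPa


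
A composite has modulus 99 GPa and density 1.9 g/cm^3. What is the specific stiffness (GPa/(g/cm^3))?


Specific stiffness = E/rho = 99/1.9 = 52.1 GPa/(g/cm^3)

52.1 GPa/(g/cm^3)


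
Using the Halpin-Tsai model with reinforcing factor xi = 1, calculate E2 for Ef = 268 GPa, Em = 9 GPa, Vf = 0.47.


eta = (Ef/Em - 1)/(Ef/Em + xi) = (29.7778 - 1)/(29.7778 + 1) = 0.935
E2 = Em*(1+xi*eta*Vf)/(1-eta*Vf) = 23.11 GPa

23.11 GPa


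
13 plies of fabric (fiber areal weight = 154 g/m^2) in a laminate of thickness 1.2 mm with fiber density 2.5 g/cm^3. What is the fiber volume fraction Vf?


Vf = n * FAW / (rho_f * h * 1000) = 13 * 154 / (2.5 * 1.2 * 1000) = 0.6673

0.6673


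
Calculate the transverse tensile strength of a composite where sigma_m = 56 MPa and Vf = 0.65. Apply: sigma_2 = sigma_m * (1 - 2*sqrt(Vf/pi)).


factor = 1 - 2*sqrt(0.65/pi) = 0.0903
sigma_2 = 56 * 0.0903 = 5.06 MPa

5.06 MPa


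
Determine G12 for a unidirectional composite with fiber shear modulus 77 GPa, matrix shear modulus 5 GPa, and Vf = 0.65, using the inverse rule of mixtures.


1/G12 = Vf/Gf + (1-Vf)/Gm = 0.65/77 + 0.35/5
G12 = 12.75 GPa

12.75 GPa


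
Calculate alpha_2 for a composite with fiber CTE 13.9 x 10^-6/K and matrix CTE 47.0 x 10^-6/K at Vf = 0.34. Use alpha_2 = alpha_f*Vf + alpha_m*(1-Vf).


alpha_2 = alpha_f*Vf + alpha_m*(1-Vf) = 13.9*0.34 + 47.0*0.66 = 35.7 x 10^-6/K

35.7 x 10^-6/K


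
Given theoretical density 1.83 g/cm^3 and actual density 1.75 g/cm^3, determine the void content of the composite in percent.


Void% = (rho_theo - rho_actual)/rho_theo * 100 = (1.83 - 1.75)/1.83 * 100 = 4.37%

4.37%


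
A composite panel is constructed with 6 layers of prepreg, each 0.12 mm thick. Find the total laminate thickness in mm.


h = n * t_ply = 6 * 0.12 = 0.72 mm

0.72 mm


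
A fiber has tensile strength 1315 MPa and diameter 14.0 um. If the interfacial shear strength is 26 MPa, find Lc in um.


Lc = sigma_f * d / (2 * tau_i) = 1315 * 14.0 / (2 * 26) = 354.0 um

354.0 um


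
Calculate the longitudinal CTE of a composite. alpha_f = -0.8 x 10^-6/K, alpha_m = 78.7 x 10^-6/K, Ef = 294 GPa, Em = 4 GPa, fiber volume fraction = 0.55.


E1 = Ef*Vf + Em*(1-Vf) = 163.5
alpha_1 = (alpha_f*Ef*Vf + alpha_m*Em*(1-Vf))/E1 = 0.08 x 10^-6/K

0.08 x 10^-6/K


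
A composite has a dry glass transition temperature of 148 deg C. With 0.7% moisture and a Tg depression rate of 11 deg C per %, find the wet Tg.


Tg_wet = Tg_dry - k*moisture = 148 - 11*0.7 = 140.3 deg C

140.3 deg C


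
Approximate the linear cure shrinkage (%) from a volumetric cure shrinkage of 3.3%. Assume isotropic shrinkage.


Linear shrinkage ≈ vol_shrink/3 = 3.3/3 = 1.1%

1.1%


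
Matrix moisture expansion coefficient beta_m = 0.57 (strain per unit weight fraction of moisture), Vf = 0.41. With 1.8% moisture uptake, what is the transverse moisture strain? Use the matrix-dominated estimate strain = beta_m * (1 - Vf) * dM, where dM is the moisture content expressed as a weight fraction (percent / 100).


dM = 1.8/100 = 0.018
strain = beta_m * (1-Vf) * dM = 0.57 * 0.59 * 0.018 = 0.0060534

0.0060534


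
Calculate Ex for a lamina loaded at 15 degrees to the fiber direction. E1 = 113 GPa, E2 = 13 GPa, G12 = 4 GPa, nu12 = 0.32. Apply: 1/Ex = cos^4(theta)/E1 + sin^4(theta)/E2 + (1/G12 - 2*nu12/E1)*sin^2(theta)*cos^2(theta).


cos^4(15) = 0.870513, sin^4(15) = 0.004487, sin^2(15)*cos^2(15) = 0.0625
1/G12 - 2*nu12/E1 = 1/4 - 2*0.32/113 = 0.244336 GPa^-1
1/Ex = 0.870513/113 + 0.004487/13 + 0.244336*0.0625 = 0.0233198 GPa^-1
Ex = 42.88 GPa

42.88 GPa


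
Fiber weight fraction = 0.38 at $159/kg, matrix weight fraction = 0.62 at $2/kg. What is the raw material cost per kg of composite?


Cost = cost_f*Wf + cost_m*Wm = 159*0.38 + 2*0.62 = $61.66/kg

$61.66/kg


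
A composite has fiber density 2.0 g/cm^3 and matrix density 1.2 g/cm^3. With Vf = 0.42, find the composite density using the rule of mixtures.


rho_c = rho_f*Vf + rho_m*(1-Vf) = 2.0*0.42 + 1.2*0.58 = 1.536 g/cm^3

1.536 g/cm^3


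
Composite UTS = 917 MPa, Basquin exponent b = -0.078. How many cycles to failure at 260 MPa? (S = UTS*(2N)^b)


N = 0.5 * (S/UTS)^(1/b) = 0.5 * (260/917)^(1/-0.078) = 5.2104e+06 cycles

5.2104e+06 cycles


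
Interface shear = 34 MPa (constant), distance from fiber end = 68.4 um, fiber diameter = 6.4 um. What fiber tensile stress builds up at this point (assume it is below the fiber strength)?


Force balance: sigma_f * (pi*d^2/4) = tau * (pi*d) * x  ->  sigma_f = 4 * tau * x / d
sigma_f = 4 * 34 * 68.4 / 6.4 = 1453.5 MPa

1453.5 MPa


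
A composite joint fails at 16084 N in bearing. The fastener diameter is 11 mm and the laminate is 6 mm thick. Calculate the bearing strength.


sigma_br = F/(d*h) = 16084/(11*6) = 243.7 MPa

243.7 MPa


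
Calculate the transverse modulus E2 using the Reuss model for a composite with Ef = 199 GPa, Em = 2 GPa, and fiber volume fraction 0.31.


1/E2 = Vf/Ef + (1-Vf)/Em = 0.31/199 + 0.69/2
E2 = 2.89 GPa

2.89 GPa


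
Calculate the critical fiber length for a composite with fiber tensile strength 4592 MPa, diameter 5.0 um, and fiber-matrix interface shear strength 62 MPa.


Lc = sigma_f * d / (2 * tau_i) = 4592 * 5.0 / (2 * 62) = 185.2 um

185.2 um


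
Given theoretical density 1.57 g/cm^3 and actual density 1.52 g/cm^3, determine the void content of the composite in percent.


Void% = (rho_theo - rho_actual)/rho_theo * 100 = (1.57 - 1.52)/1.57 * 100 = 3.18%

3.18%


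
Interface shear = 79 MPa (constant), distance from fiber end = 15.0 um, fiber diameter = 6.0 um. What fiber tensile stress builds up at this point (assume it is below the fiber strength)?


Force balance: sigma_f * (pi*d^2/4) = tau * (pi*d) * x  ->  sigma_f = 4 * tau * x / d
sigma_f = 4 * 79 * 15.0 / 6.0 = 790.0 MPa

790.0 MPa


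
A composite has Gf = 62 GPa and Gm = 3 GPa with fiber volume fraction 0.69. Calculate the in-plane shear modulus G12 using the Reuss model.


1/G12 = Vf/Gf + (1-Vf)/Gm = 0.69/62 + 0.31/3
G12 = 8.74 GPa

8.74 GPa


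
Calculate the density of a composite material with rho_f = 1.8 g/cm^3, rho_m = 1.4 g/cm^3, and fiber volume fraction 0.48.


rho_c = rho_f*Vf + rho_m*(1-Vf) = 1.8*0.48 + 1.4*0.52 = 1.592 g/cm^3

1.592 g/cm^3


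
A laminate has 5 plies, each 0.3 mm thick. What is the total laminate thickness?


h = n * t_ply = 5 * 0.3 = 1.5 mm

1.5 mm


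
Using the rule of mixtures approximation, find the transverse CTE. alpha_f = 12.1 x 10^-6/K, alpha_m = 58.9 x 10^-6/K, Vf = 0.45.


alpha_2 = alpha_f*Vf + alpha_m*(1-Vf) = 12.1*0.45 + 58.9*0.55 = 37.8 x 10^-6/K

37.8 x 10^-6/K


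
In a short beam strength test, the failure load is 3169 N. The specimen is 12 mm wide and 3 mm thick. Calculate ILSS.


ILSS = 3F/(4bh) = 3*3169/(4*12*3) = 66.02 MPa

66.02 MPa


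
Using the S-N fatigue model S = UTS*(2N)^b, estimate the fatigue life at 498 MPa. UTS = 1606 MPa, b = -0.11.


N = 0.5 * (S/UTS)^(1/b) = 0.5 * (498/1606)^(1/-0.11) = 20981.8865 cycles

20981.8865 cycles


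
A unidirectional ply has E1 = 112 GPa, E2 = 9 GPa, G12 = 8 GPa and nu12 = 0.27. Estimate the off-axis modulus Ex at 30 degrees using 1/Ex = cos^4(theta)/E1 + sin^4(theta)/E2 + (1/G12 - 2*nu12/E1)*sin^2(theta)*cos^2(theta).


cos^4(30) = 0.5625, sin^4(30) = 0.0625, sin^2(30)*cos^2(30) = 0.1875
1/G12 - 2*nu12/E1 = 1/8 - 2*0.27/112 = 0.120179 GPa^-1
1/Ex = 0.5625/112 + 0.0625/9 + 0.120179*0.1875 = 0.0345002 GPa^-1
Ex = 28.99 GPa

28.99 GPa


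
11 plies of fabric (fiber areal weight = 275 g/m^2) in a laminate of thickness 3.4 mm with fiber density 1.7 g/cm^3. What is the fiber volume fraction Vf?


Vf = n * FAW / (rho_f * h * 1000) = 11 * 275 / (1.7 * 3.4 * 1000) = 0.5234

0.5234


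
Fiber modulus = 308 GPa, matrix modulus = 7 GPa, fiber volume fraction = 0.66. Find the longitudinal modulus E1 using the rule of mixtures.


E1 = Ef*Vf + Em*(1-Vf) = 308*0.66 + 7*0.34 = 205.66 GPa

205.66 GPa


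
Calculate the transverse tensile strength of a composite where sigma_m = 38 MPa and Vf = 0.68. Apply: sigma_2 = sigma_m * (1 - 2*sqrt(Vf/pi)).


factor = 1 - 2*sqrt(0.68/pi) = 0.0695
sigma_2 = 38 * 0.0695 = 2.64 MPa

2.64 MPa


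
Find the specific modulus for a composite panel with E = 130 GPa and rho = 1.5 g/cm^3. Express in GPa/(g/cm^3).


Specific stiffness = E/rho = 130/1.5 = 86.7 GPa/(g/cm^3)

86.7 GPa/(g/cm^3)


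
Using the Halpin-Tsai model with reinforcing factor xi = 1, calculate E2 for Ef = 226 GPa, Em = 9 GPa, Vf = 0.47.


eta = (Ef/Em - 1)/(Ef/Em + xi) = (25.1111 - 1)/(25.1111 + 1) = 0.9234
E2 = Em*(1+xi*eta*Vf)/(1-eta*Vf) = 22.8 GPa

22.8 GPa


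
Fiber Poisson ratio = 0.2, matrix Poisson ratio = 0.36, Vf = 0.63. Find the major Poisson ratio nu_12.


nu_12 = nu_f*Vf + nu_m*(1-Vf) = 0.2*0.63 + 0.36*0.37 = 0.2592

0.2592


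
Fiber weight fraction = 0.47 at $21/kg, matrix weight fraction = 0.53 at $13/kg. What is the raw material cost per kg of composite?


Cost = cost_f*Wf + cost_m*Wm = 21*0.47 + 13*0.53 = $16.76/kg

$16.76/kg


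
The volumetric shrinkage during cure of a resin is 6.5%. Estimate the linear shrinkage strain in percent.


Linear shrinkage ≈ vol_shrink/3 = 6.5/3 = 2.167%

2.167%


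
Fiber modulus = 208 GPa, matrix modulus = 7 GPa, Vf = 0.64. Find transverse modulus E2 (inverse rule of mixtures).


1/E2 = Vf/Ef + (1-Vf)/Em = 0.64/208 + 0.36/7
E2 = 18.35 GPa

18.35 GPa


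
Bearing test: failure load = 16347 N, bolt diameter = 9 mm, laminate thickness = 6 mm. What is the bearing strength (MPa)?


sigma_br = F/(d*h) = 16347/(9*6) = 302.7 MPa

302.7 MPa


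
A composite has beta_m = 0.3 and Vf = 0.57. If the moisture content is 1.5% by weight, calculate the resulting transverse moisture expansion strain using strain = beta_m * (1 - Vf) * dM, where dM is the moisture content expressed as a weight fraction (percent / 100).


dM = 1.5/100 = 0.015
strain = beta_m * (1-Vf) * dM = 0.3 * 0.43 * 0.015 = 0.001935

0.001935


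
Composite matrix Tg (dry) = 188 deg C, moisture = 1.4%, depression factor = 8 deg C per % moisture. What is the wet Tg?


Tg_wet = Tg_dry - k*moisture = 188 - 8*1.4 = 176.8 deg C

176.8 deg C


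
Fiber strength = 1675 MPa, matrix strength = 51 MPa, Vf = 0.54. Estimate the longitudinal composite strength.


sigma_1 = sigma_f*Vf + sigma_m*(1-Vf) = 1675*0.54 + 51*0.46 = 928.0 MPa

928.0 MPa


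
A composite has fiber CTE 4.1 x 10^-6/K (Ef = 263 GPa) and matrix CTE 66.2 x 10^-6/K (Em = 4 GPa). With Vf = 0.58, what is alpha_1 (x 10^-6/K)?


E1 = Ef*Vf + Em*(1-Vf) = 154.22
alpha_1 = (alpha_f*Ef*Vf + alpha_m*Em*(1-Vf))/E1 = 4.78 x 10^-6/K

4.78 x 10^-6/K


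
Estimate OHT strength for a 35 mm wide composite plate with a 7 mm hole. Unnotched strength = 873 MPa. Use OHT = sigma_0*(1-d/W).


OHT = sigma_0*(1-d/W) = 873*(1-7/35) = 698.4 MPa

698.4 MPa


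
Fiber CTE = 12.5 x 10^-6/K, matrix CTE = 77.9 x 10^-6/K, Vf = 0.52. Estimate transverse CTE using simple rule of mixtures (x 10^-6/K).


alpha_2 = alpha_f*Vf + alpha_m*(1-Vf) = 12.5*0.52 + 77.9*0.48 = 43.9 x 10^-6/K

43.9 x 10^-6/K


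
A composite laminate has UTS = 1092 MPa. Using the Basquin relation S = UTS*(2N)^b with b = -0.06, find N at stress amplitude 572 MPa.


N = 0.5 * (S/UTS)^(1/b) = 0.5 * (572/1092)^(1/-0.06) = 23955.9555 cycles

23955.9555 cycles


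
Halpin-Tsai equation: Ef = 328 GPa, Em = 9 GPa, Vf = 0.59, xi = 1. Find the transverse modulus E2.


eta = (Ef/Em - 1)/(Ef/Em + xi) = (36.4444 - 1)/(36.4444 + 1) = 0.9466
E2 = Em*(1+xi*eta*Vf)/(1-eta*Vf) = 31.77 GPa

31.77 GPa


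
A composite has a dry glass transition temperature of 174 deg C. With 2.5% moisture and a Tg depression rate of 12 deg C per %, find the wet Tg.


Tg_wet = Tg_dry - k*moisture = 174 - 12*2.5 = 144.0 deg C

144.0 deg C


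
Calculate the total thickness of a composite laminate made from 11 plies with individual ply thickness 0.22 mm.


h = n * t_ply = 11 * 0.22 = 2.42 mm

2.42 mm


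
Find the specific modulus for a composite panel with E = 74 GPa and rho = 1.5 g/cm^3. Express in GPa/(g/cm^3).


Specific stiffness = E/rho = 74/1.5 = 49.3 GPa/(g/cm^3)

49.3 GPa/(g/cm^3)


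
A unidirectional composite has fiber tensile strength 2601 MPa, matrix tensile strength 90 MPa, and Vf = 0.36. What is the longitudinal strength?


sigma_1 = sigma_f*Vf + sigma_m*(1-Vf) = 2601*0.36 + 90*0.64 = 994.0 MPa

994.0 MPa


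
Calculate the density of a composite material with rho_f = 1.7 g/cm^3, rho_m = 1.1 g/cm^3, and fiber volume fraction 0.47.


rho_c = rho_f*Vf + rho_m*(1-Vf) = 1.7*0.47 + 1.1*0.53 = 1.382 g/cm^3

1.382 g/cm^3


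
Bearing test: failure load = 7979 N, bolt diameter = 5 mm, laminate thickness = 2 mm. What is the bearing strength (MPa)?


sigma_br = F/(d*h) = 7979/(5*2) = 797.9 MPa

797.9 MPa


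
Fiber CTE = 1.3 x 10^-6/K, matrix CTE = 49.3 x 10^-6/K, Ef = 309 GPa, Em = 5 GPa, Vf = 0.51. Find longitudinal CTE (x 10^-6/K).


E1 = Ef*Vf + Em*(1-Vf) = 160.04
alpha_1 = (alpha_f*Ef*Vf + alpha_m*Em*(1-Vf))/E1 = 2.03 x 10^-6/K

2.03 x 10^-6/K


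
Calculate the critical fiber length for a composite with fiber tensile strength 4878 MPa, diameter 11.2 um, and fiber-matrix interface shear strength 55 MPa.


Lc = sigma_f * d / (2 * tau_i) = 4878 * 11.2 / (2 * 55) = 496.7 um

496.7 um


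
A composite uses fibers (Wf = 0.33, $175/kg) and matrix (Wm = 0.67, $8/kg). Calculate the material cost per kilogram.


Cost = cost_f*Wf + cost_m*Wm = 175*0.33 + 8*0.67 = $63.11/kg

$63.11/kg


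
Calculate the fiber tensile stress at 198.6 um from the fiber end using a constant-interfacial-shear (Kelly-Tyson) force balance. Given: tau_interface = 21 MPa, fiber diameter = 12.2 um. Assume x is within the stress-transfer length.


Force balance: sigma_f * (pi*d^2/4) = tau * (pi*d) * x  ->  sigma_f = 4 * tau * x / d
sigma_f = 4 * 21 * 198.6 / 12.2 = 1367.4 MPa

1367.4 MPa


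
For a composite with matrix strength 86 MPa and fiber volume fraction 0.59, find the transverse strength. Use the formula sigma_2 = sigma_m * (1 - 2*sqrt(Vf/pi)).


factor = 1 - 2*sqrt(0.59/pi) = 0.1333
sigma_2 = 86 * 0.1333 = 11.46 MPa

11.46 MPa


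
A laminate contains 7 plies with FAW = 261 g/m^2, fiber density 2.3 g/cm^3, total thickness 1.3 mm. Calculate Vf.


Vf = n * FAW / (rho_f * h * 1000) = 7 * 261 / (2.3 * 1.3 * 1000) = 0.611

0.611


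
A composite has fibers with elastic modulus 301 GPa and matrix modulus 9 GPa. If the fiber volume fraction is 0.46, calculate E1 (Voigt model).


E1 = Ef*Vf + Em*(1-Vf) = 301*0.46 + 9*0.54 = 143.32 GPa

143.32 GPa


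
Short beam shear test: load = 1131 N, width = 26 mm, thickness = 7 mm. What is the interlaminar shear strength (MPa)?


ILSS = 3F/(4bh) = 3*1131/(4*26*7) = 4.66 MPa

4.66 MPa


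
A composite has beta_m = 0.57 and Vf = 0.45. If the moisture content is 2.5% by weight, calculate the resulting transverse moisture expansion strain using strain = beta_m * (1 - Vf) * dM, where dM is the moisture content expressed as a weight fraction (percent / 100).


dM = 2.5/100 = 0.025
strain = beta_m * (1-Vf) * dM = 0.57 * 0.55 * 0.025 = 0.0078375

0.0078375
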